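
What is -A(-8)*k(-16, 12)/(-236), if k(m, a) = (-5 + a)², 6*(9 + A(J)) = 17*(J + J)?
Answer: -7987/708 ≈ -11.281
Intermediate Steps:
A(J) = -9 + 17*J/3 (A(J) = -9 + (17*(J + J))/6 = -9 + (17*(2*J))/6 = -9 + (34*J)/6 = -9 + 17*J/3)
-A(-8)*k(-16, 12)/(-236) = -(-9 + (17/3)*(-8))*(-5 + 12)²/(-236) = -(-9 - 136/3)*7²*(-1/236) = -(-163)*49*(-1/236)/3 = -(-163)*(-49)/(3*236) = -1*7987/708 = -7987/708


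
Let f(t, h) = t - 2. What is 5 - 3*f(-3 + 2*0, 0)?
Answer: 20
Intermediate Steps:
f(t, h) = -2 + t
5 - 3*f(-3 + 2*0, 0) = 5 - 3*(-2 + (-3 + 2*0)) = 5 - 3*(-2 + (-3 + 0)) = 5 - 3*(-2 - 3) = 5 - 3*(-5) = 5 + 15 = 20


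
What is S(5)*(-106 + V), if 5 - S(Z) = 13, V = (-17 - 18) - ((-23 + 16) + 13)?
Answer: 1176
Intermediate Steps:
V = -41 (V = -35 - (-7 + 13) = -35 - 1*6 = -35 - 6 = -41)
S(Z) = -8 (S(Z) = 5 - 1*13 = 5 - 13 = -8)
S(5)*(-106 + V) = -8*(-106 - 41) = -8*(-147) = 1176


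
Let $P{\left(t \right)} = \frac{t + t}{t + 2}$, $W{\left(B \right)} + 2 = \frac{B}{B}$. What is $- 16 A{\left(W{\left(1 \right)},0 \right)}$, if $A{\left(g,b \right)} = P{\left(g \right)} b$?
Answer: $0$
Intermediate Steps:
$W{\left(B \right)} = -1$ ($W{\left(B \right)} = -2 + \frac{B}{B} = -2 + 1 = -1$)
$P{\left(t \right)} = \frac{2 t}{2 + t}$
$A{\left(g,b \right)} = \frac{2 b g}{2 + g}$ ($A{\left(g,b \right)} = \frac{2 g}{2 + g} b = \frac{2 b g}{2 + g}$)
$- 16 A{\left(W{\left(1 \right)},0 \right)} = - 16 \cdot 2 \cdot 0 \left(-1\right) \frac{1}{2 - 1} = - 16 \cdot 2 \cdot 0 \left(-1\right) 1^{-1} = - 16 \cdot 2 \cdot 0 \left(-1\right) 1 = - 16 \cdot 0 = \left(-1\right) 0 = 0$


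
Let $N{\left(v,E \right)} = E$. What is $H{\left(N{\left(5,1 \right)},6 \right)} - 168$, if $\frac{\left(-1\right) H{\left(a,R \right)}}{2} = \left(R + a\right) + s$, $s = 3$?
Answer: $-188$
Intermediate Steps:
$H{\left(a,R \right)} = -6 - 2 R - 2 a$ ($H{\left(a,R \right)} = - 2 \left(\left(R + a\right) + 3\right) = - 2 \left(3 + R + a\right) = -6 - 2 R - 2 a$)
$H{\left(N{\left(5,1 \right)},6 \right)} - 168 = \left(-6 - 12 - 2\right) - 168 = -20 - 168 = -188$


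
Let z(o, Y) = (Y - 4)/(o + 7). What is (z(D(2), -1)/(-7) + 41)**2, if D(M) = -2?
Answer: 82944/49 ≈ 1692.7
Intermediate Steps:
z(o, Y) = (-4 + Y)/(7 + o)
(z(D(2), -1)/(-7) + 41)**2 = (((-4 - 1)/(7 - 2))/(-7) + 41)**2 = ((-5/5)*(-1/7) + 41)**2 = (((1/5)*(-5))*(-1/7) + 41)**2 = (-1*(-1/7) + 41)**2 = (1/7 + 41)**2 = (288/7)**2 = 82944/49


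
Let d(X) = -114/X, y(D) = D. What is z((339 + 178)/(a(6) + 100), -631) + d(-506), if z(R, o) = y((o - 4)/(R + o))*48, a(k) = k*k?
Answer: 351205961/7193549 ≈ 48.822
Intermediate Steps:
a(k) = k**2
z(R, o) = 48*(-4 + o)/(R + o) (z(R, o) = ((o - 4)/(R + o))*48 = ((-4 + o)/(R + o))*48 = 48*(-4 + o)/(R + o))
z((339 + 178)/(a(6) + 100), -631) + d(-506) = 48*(-4 - 631)/((339 + 178)/(6**2 + 100) - 631) - 114/(-506) = 48*(-635)/(517/(36 + 100) - 631) - 114*(-1/506) = 48*(-635)/(517/136 - 631) + 57/253 = 48*(-635)/(-85299/136) + 57/253 = 48*(-136/85299)*(-635) + 57/253 = 1381760/28433 + 57/253 = 351205961/7193549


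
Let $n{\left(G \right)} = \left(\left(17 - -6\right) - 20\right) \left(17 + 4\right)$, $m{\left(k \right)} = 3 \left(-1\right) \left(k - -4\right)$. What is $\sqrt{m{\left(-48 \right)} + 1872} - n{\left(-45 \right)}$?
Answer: $-63 + 2 \sqrt{501} \approx -18.234$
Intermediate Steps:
$m{\left(k \right)} = -12 - 3 k$ ($m{\left(k \right)} = - 3 \left(k + 4\right) = - 3 \left(4 + k\right) = -12 - 3 k$)
$n{\left(G \right)} = 63$ ($n{\left(G \right)} = \left(\left(17 + 6\right) - 20\right) 21 = \left(23 - 20\right) 21 = 3 \cdot 21 = 63$)
$\sqrt{m{\left(-48 \right)} + 1872} - n{\left(-45 \right)} = \sqrt{\left(-12 - -144\right) + 1872} - 63 = \sqrt{\left(-12 + 144\right) + 1872} - 63 = \sqrt{132 + 1872} - 63 = \sqrt{2004} - 63 = 2 \sqrt{501} - 63 = -63 + 2 \sqrt{501}$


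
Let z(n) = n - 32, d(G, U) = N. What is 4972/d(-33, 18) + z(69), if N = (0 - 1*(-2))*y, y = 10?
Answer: 1428/5 ≈ 285.60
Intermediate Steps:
N = 20 (N = (0 - 1*(-2))*10 = (0 + 2)*10 = 2*10 = 20)
d(G, U) = 20
z(n) = -32 + n
4972/d(-33, 18) + z(69) = 4972/20 + (-32 + 69) = 4972*(1/20) + 37 = 1243/5 + 37 = 1428/5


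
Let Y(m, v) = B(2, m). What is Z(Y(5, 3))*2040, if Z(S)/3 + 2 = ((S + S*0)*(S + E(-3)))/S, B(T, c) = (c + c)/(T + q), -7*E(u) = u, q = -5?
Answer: -210120/7 ≈ -30017.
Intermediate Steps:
E(u) = -u/7
B(T, c) = 2*c/(-5 + T) (B(T, c) = (c + c)/(T - 5) = (2*c)/(-5 + T) = 2*c/(-5 + T))
Y(m, v) = -2*m/3 (Y(m, v) = 2*m/(-5 + 2) = 2*m/(-3) = 2*m*(-⅓) = -2*m/3)
Z(S) = -33/7 + 3*S (Z(S) = -6 + 3*(((S + S*0)*(S - ⅐*(-3)))/S) = -6 + 3*(((S + 0)*(S + 3/7))/S) = -6 + 3*((S*(3/7 + S))/S) = -6 + 3*(3/7 + S) = -6 + (9/7 + 3*S) = -33/7 + 3*S)
Z(Y(5, 3))*2040 = (-33/7 + 3*(-⅔*5))*2040 = (-33/7 + 3*(-10/3))*2040 = (-33/7 - 10)*2040 = -103/7*2040 = -210120/7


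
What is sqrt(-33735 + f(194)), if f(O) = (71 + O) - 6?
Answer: 2*I*sqrt(8369) ≈ 182.96*I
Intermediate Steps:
f(O) = 65 + O
sqrt(-33735 + f(194)) = sqrt(-33735 + (65 + 194)) = sqrt(-33735 + 259) = sqrt(-33476) = 2*I*sqrt(8369)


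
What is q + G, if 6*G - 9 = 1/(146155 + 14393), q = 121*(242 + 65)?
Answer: 35784704269/963288 ≈ 37149.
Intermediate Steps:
q = 37147 (q = 121*307 = 37147)
G = 1444933/963288 (G = 3/2 + 1/(6*(146155 + 14393)) = 3/2 + (⅙)/160548 = 3/2 + (⅙)*(1/160548) = 3/2 + 1/963288 = 1444933/963288 ≈ 1.5000)
q + G = 37147 + 1444933/963288 = 35784704269/963288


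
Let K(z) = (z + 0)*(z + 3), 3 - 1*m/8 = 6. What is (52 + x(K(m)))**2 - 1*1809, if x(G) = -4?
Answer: 495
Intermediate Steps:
m = -24 (m = 24 - 8*6 = 24 - 48 = -24)
K(z) = z*(3 + z)
(52 + x(K(m)))**2 - 1*1809 = (52 - 4)**2 - 1*1809 = 48**2 - 1809 = 2304 - 1809 = 495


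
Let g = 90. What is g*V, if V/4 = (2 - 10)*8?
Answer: -23040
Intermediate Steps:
V = -256 (V = 4*((2 - 10)*8) = 4*(-8*8) = 4*(-64) = -256)
g*V = 90*(-256) = -23040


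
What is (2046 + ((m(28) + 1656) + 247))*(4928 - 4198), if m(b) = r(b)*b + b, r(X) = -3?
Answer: 2841890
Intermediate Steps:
m(b) = -2*b (m(b) = -3*b + b = -2*b)
(2046 + ((m(28) + 1656) + 247))*(4928 - 4198) = (2046 + ((-2*28 + 1656) + 247))*(4928 - 4198) = (2046 + ((-56 + 1656) + 247))*730 = (2046 + (1600 + 247))*730 = (2046 + 1847)*730 = 3893*730 = 2841890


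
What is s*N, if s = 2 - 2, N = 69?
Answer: 0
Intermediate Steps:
s = 0 (s = 2 - 1*2 = 2 - 2 = 0)
s*N = 0*69 = 0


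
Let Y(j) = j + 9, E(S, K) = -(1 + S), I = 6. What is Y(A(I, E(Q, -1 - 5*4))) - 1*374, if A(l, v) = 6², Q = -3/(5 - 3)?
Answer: -329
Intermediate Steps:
Q = -3/2 ≈ -1.5000
E(S, K) = -1 - S
A(l, v) = 36
Y(j) = 9 + j
Y(A(I, E(Q, -1 - 5*4))) - 1*374 = (9 + 36) - 1*374 = 45 - 374 = -329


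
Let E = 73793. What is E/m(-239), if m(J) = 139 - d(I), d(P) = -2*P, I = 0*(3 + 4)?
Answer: 73793/139 ≈ 530.88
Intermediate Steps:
I = 0 (I = 0*7 = 0)
m(J) = 139 (m(J) = 139 - (-2)*0 = 139 - 1*0 = 139 + 0 = 139)
E/m(-239) = 73793/139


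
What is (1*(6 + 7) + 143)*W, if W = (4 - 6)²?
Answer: 624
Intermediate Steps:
W = 4 (W = (-2)² = 4)
(1*(6 + 7) + 143)*W = (1*(6 + 7) + 143)*4 = (1*13 + 143)*4 = (13 + 143)*4 = 156*4 = 624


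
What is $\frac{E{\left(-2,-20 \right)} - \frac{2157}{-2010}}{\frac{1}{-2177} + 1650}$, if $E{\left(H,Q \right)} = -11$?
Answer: $- \frac{14479227}{2406672830} \approx -0.0060163$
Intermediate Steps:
$\frac{E{\left(-2,-20 \right)} - \frac{2157}{-2010}}{\frac{1}{-2177} + 1650} = \frac{-11 - \frac{2157}{-2010}}{\frac{1}{-2177} + 1650} = \frac{-11 - - \frac{719}{670}}{- \frac{1}{2177} + 1650} = \frac{-11 + \frac{719}{670}}{\frac{3592049}{2177}} = \left(- \frac{6651}{670}\right) \frac{2177}{3592049} = - \frac{14479227}{2406672830}$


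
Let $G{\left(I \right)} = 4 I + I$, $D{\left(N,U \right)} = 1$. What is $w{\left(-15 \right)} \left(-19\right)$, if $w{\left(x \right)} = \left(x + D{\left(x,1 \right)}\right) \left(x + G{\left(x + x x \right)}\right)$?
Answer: $275310$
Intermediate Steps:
$G{\left(I \right)} = 5 I$
$w{\left(x \right)} = \left(1 + x\right) \left(5 x^{2} + 6 x\right)$ ($w{\left(x \right)} = \left(x + 1\right) \left(x + 5 \left(x + x x\right)\right) = \left(1 + x\right) \left(x + 5 \left(x + x^{2}\right)\right) = \left(1 + x\right) \left(x + \left(5 x + 5 x^{2}\right)\right) = \left(1 + x\right) \left(5 x^{2} + 6 x\right)$)
$w{\left(-15 \right)} \left(-19\right) = - 15 \left(6 + 5 \left(-15\right)^{2} + 11 \left(-15\right)\right) \left(-19\right) = - 15 \left(6 + 5 \cdot 225 - 165\right) \left(-19\right) = - 15 \left(6 + 1125 - 165\right) \left(-19\right) = \left(-15\right) 966 \left(-19\right) = \left(-14490\right) \left(-19\right) = 275310$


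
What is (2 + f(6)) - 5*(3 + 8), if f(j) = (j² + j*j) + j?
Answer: 25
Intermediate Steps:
f(j) = j + 2*j² (f(j) = (j² + j²) + j = 2*j² + j = j + 2*j²)
(2 + f(6)) - 5*(3 + 8) = (2 + 6*(1 + 2*6)) - 5*(3 + 8) = (2 + 6*(1 + 12)) - 5*11 = (2 + 6*13) - 55 = (2 + 78) - 55 = 80 - 55 = 25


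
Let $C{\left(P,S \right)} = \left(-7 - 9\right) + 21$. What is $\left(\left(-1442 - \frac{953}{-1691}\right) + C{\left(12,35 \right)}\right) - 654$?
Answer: $- \frac{3534928}{1691} \approx -2090.4$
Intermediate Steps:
$C{\left(P,S \right)} = 5$ ($C{\left(P,S \right)} = -16 + 21 = 5$)
$\left(\left(-1442 - \frac{953}{-1691}\right) + C{\left(12,35 \right)}\right) - 654 = \left(\left(-1442 - \frac{953}{-1691}\right) + 5\right) - 654 = \left(\left(-1442 - - \frac{953}{1691}\right) + 5\right) - 654 = \left(\left(-1442 + \frac{953}{1691}\right) + 5\right) - 654 = \left(- \frac{2437469}{1691} + 5\right) - 654 = - \frac{2429014}{1691} - 654 = - \frac{3534928}{1691}$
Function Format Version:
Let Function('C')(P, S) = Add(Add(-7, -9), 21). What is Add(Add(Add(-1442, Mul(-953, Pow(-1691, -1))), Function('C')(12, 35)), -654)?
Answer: Rational(-3534928, 1691) ≈ -2090.4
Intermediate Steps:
Function('C')(P, S) = 5 (Function('C')(P, S) = Add(-16, 21) = 5)
Add(Add(Add(-1442, Mul(-953, Pow(-1691, -1))), Function('C')(12, 35)), -654) = Add(Add(Add(-1442, Mul(-953, Pow(-1691, -1))), 5), -654) = Add(Add(Add(-1442, Mul(-953, Rational(-1, 1691))), 5), -654) = Add(Add(Add(-1442, Rational(953, 1691)), 5), -654) = Add(Add(Rational(-2437469, 1691), 5), -654) = Add(Rational(-2429014, 1691), -654) = Rational(-3534928, 1691)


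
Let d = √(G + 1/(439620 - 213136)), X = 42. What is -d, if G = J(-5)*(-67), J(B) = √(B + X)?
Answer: -√(56621 - 859191287788*√37)/113242 ≈ -20.188*I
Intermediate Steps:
J(B) = √(42 + B) (J(B) = √(B + 42) = √(42 + B))
G = -67*√37 (G = √(42 - 5)*(-67) = √37*(-67) = -67*√37 ≈ -407.54)
d = √(1/226484 - 67*√37) (d = √(-67*√37 + 1/(439620 - 213136)) = √(-67*√37 + 1/226484) = √(1/226484 - 67*√37) ≈ 20.188*I)
-d = -√(56621 - 859191287788*√37)/113242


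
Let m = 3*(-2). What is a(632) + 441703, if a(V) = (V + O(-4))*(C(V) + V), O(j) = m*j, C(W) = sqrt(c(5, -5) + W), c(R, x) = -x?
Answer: 856295 + 4592*sqrt(13) ≈ 8.7285e+5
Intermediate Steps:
m = -6
C(W) = sqrt(5 + W) (C(W) = sqrt(-1*(-5) + W) = sqrt(5 + W))
O(j) = -6*j
a(V) = (24 + V)*(V + sqrt(5 + V)) (a(V) = (V - 6*(-4))*(sqrt(5 + V) + V) = (V + 24)*(V + sqrt(5 + V)) = (24 + V)*(V + sqrt(5 + V)))
a(632) + 441703 = (632**2 + 24*632 + 24*sqrt(5 + 632) + 632*sqrt(5 + 632)) + 441703 = (399424 + 15168 + 24*sqrt(637) + 632*sqrt(637)) + 441703 = (399424 + 15168 + 24*(7*sqrt(13)) + 632*(7*sqrt(13))) + 441703 = (399424 + 15168 + 168*sqrt(13) + 4424*sqrt(13)) + 441703 = (414592 + 4592*sqrt(13)) + 441703 = 856295 + 4592*sqrt(13)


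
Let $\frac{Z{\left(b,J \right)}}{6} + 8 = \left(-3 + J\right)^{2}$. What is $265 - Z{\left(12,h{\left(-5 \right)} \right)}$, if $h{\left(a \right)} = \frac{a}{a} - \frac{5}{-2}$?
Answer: $\frac{623}{2} \approx 311.5$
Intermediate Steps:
$h{\left(a \right)} = \frac{7}{2}$ ($h{\left(a \right)} = 1 - - \frac{5}{2} = 1 + \frac{5}{2} = \frac{7}{2}$)
$Z{\left(b,J \right)} = -48 + 6 \left(-3 + J\right)^{2}$
$265 - Z{\left(12,h{\left(-5 \right)} \right)} = 265 - \left(-48 + 6 \left(-3 + \frac{7}{2}\right)^{2}\right) = 265 - \left(-48 + \frac{6}{4}\right) = 265 - \left(-48 + 6 \cdot \frac{1}{4}\right) = 265 - \left(-48 + \frac{3}{2}\right) = 265 - - \frac{93}{2} = 265 + \frac{93}{2} = \frac{623}{2}$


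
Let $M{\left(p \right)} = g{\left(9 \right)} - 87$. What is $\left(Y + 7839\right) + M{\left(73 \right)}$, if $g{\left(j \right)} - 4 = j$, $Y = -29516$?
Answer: $-21751$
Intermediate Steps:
$g{\left(j \right)} = 4 + j$
$M{\left(p \right)} = -74$ ($M{\left(p \right)} = \left(4 + 9\right) - 87 = 13 - 87 = -74$)
$\left(Y + 7839\right) + M{\left(73 \right)} = \left(-29516 + 7839\right) - 74 = -21677 - 74 = -21751$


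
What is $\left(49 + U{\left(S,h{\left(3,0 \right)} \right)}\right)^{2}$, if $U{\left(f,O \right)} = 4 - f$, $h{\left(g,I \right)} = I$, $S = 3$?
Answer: $2500$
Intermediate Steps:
$\left(49 + U{\left(S,h{\left(3,0 \right)} \right)}\right)^{2} = \left(49 + \left(4 - 3\right)\right)^{2} = \left(49 + 1\right)^{2} = 50^{2} = 2500$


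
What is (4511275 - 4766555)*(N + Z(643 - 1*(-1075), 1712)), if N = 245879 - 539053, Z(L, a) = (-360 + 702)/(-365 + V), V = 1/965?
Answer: 91531396549485/1223 ≈ 7.4842e+10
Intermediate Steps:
V = 1/965 ≈ 0.0010363
Z(L, a) = -18335/19568 (Z(L, a) = (-360 + 702)/(-365 + 1/965) = 342/(-352224/965) = 342*(-965/352224) = -18335/19568)
N = -293174
(4511275 - 4766555)*(N + Z(643 - 1*(-1075), 1712)) = (4511275 - 4766555)*(-293174 - 18335/19568) = -255280*(-5736847167/19568) = 91531396549485/1223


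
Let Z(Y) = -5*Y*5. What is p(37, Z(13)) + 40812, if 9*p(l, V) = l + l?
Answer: 367382/9 ≈ 40820.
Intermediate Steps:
Z(Y) = -25*Y
p(l, V) = 2*l/9 (p(l, V) = (l + l)/9 = (2*l)/9 = 2*l/9)
p(37, Z(13)) + 40812 = (2/9)*37 + 40812 = 74/9 + 40812 = 367382/9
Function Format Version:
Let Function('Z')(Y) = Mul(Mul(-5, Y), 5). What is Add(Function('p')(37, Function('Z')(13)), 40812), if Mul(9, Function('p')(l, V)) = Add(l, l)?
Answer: Rational(367382, 9) ≈ 40820.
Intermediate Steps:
Function('Z')(Y) = Mul(-25, Y)
Function('p')(l, V) = Mul(Rational(2, 9), l) (Function('p')(l, V) = Mul(Rational(1, 9), Add(l, l)) = Mul(Rational(1, 9), Mul(2, l)) = Mul(Rational(2, 9), l))
Add(Function('p')(37, Function('Z')(13)), 40812) = Add(Mul(Rational(2, 9), 37), 40812) = Add(Rational(74, 9), 40812) = Rational(367382, 9)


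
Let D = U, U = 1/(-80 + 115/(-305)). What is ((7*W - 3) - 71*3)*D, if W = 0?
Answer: 13176/4903 ≈ 2.6873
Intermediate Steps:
U = -61/4903 (U = 1/(-80 + 115*(-1/305)) = 1/(-80 - 23/61) = 1/(-4903/61) = -61/4903 ≈ -0.012441)
D = -61/4903 ≈ -0.012441
((7*W - 3) - 71*3)*D = ((7*0 - 3) - 71*3)*(-61/4903) = ((0 - 3) - 213)*(-61/4903) = (-3 - 213)*(-61/4903) = -216*(-61/4903) = 13176/4903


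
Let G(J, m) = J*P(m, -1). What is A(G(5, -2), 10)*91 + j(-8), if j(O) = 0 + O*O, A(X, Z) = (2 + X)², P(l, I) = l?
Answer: 5888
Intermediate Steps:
G(J, m) = J*m
j(O) = O² (j(O) = 0 + O² = O²)
A(G(5, -2), 10)*91 + j(-8) = (2 + 5*(-2))²*91 + (-8)² = (2 - 10)²*91 + 64 = (-8)²*91 + 64 = 64*91 + 64 = 5824 + 64 = 5888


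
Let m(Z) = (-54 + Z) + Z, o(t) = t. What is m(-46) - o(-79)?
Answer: -67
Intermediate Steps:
m(Z) = -54 + 2*Z
m(-46) - o(-79) = (-54 + 2*(-46)) - 1*(-79) = (-54 - 92) + 79 = -146 + 79 = -67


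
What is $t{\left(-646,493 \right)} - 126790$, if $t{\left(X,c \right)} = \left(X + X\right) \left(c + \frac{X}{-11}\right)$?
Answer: $- \frac{9235838}{11} \approx -8.3962 \cdot 10^{5}$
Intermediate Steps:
$t{\left(X,c \right)} = 2 X \left(c - \frac{X}{11}\right)$ ($t{\left(X,c \right)} = 2 X \left(c + X \left(- \frac{1}{11}\right)\right) = 2 X \left(c - \frac{X}{11}\right)$)
$t{\left(-646,493 \right)} - 126790 = \frac{2}{11} \left(-646\right) \left(\left(-1\right) \left(-646\right) + 11 \cdot 493\right) - 126790 = \frac{2}{11} \left(-646\right) \left(646 + 5423\right) - 126790 = \frac{2}{11} \left(-646\right) 6069 - 126790 = - \frac{7841148}{11} - 126790 = - \frac{9235838}{11}$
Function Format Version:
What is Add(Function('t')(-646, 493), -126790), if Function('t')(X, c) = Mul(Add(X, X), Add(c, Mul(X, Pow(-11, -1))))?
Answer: Rational(-9235838, 11) ≈ -8.3962e+5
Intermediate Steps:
Function('t')(X, c) = Mul(2, X, Add(c, Mul(Rational(-1, 11), X))) (Function('t')(X, c) = Mul(Mul(2, X), Add(c, Mul(X, Rational(-1, 11)))) = Mul(Mul(2, X), Add(c, Mul(Rational(-1, 11), X))) = Mul(2, X, Add(c, Mul(Rational(-1, 11), X))))
Add(Function('t')(-646, 493), -126790) = Add(Mul(Rational(2, 11), -646, Add(Mul(-1, -646), Mul(11, 493))), -126790) = Add(Mul(Rational(2, 11), -646, Add(646, 5423)), -126790) = Add(Mul(Rational(2, 11), -646, 6069), -126790) = Add(Rational(-7841148, 11), -126790) = Rational(-9235838, 11)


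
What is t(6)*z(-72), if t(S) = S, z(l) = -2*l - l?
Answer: 1296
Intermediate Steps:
z(l) = -3*l
t(6)*z(-72) = 6*(-3*(-72)) = 6*216 = 1296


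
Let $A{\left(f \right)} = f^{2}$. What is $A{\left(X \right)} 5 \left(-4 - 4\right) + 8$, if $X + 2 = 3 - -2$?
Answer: $-352$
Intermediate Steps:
$X = 3$ ($X = -2 + \left(3 - -2\right) = -2 + \left(3 + 2\right) = -2 + 5 = 3$)
$A{\left(X \right)} 5 \left(-4 - 4\right) + 8 = 3^{2} \cdot 5 \left(-4 - 4\right) + 8 = 9 \cdot 5 \left(-8\right) + 8 = 9 \left(-40\right) + 8 = -360 + 8 = -352$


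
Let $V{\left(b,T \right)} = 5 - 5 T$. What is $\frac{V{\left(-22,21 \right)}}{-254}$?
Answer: $\frac{50}{127} \approx 0.3937$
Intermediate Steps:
$\frac{V{\left(-22,21 \right)}}{-254} = \frac{5 - 105}{-254} = \left(5 - 105\right) \left(- \frac{1}{254}\right) = \left(-100\right) \left(- \frac{1}{254}\right) = \frac{50}{127}$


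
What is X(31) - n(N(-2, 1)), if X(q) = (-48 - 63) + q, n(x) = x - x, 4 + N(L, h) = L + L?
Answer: -80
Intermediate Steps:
N(L, h) = -4 + 2*L (N(L, h) = -4 + (L + L) = -4 + 2*L)
n(x) = 0
X(q) = -111 + q
X(31) - n(N(-2, 1)) = (-111 + 31) - 1*0 = -80 + 0 = -80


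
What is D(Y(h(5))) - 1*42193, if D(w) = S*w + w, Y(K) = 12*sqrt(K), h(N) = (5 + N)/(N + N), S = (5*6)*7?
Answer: -39661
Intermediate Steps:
S = 210 (S = 30*7 = 210)
h(N) = (5 + N)/(2*N) (h(N) = (5 + N)/((2*N)) = (5 + N)*(1/(2*N)) = (5 + N)/(2*N))
D(w) = 211*w (D(w) = 210*w + w = 211*w)
D(Y(h(5))) - 1*42193 = 211*(12*sqrt((1/2)*(5 + 5)/5)) - 1*42193 = 211*(12*sqrt((1/2)*(1/5)*10)) - 42193 = 211*(12*sqrt(1)) - 42193 = 211*(12*1) - 42193 = 211*12 - 42193 = 2532 - 42193 = -39661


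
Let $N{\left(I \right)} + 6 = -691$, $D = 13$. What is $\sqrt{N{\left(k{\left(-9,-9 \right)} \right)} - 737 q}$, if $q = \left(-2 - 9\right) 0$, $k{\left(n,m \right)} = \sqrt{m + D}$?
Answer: $i \sqrt{697} \approx 26.401 i$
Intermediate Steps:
$k{\left(n,m \right)} = \sqrt{13 + m}$ ($k{\left(n,m \right)} = \sqrt{m + 13} = \sqrt{13 + m}$)
$N{\left(I \right)} = -697$ ($N{\left(I \right)} = -6 - 691 = -697$)
$q = 0$ ($q = \left(-11\right) 0 = 0$)
$\sqrt{N{\left(k{\left(-9,-9 \right)} \right)} - 737 q} = \sqrt{-697 - 0} = \sqrt{-697 + 0} = \sqrt{-697} = i \sqrt{697}$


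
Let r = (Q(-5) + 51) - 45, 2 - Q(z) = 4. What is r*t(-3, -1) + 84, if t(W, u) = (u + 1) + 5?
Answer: 104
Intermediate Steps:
Q(z) = -2 (Q(z) = 2 - 1*4 = 2 - 4 = -2)
t(W, u) = 6 + u (t(W, u) = (1 + u) + 5 = 6 + u)
r = 4 (r = (-2 + 51) - 45 = 49 - 45 = 4)
r*t(-3, -1) + 84 = 4*(6 - 1) + 84 = 4*5 + 84 = 20 + 84 = 104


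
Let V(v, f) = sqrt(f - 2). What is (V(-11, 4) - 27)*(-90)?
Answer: 2430 - 90*sqrt(2) ≈ 2302.7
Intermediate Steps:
V(v, f) = sqrt(-2 + f)
(V(-11, 4) - 27)*(-90) = (sqrt(-2 + 4) - 27)*(-90) = (sqrt(2) - 27)*(-90) = (-27 + sqrt(2))*(-90) = 2430 - 90*sqrt(2)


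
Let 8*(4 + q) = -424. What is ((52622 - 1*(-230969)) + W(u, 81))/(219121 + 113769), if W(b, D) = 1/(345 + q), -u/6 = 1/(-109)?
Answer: 81674209/95872320 ≈ 0.85191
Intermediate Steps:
q = -57 (q = -4 + (⅛)*(-424) = -4 - 53 = -57)
u = 6/109 (u = -6/(-109) = -6*(-1/109) = 6/109 ≈ 0.055046)
W(b, D) = 1/288 (W(b, D) = 1/(345 - 57) = 1/288)
((52622 - 1*(-230969)) + W(u, 81))/(219121 + 113769) = ((52622 - 1*(-230969)) + 1/288)/(219121 + 113769) = ((52622 + 230969) + 1/288)/332890 = (283591 + 1/288)*(1/332890) = (81674209/288)*(1/332890) = 81674209/95872320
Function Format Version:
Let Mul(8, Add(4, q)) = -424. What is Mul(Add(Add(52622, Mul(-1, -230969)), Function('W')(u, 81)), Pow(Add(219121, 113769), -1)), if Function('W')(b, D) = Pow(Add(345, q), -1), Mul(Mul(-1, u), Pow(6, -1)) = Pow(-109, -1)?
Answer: Rational(81674209, 95872320) ≈ 0.85191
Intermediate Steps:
q = -57 (q = Add(-4, Mul(Rational(1, 8), -424)) = Add(-4, -53) = -57)
u = Rational(6, 109) (u = Mul(-6, Pow(-109, -1)) = Mul(-6, Rational(-1, 109)) = Rational(6, 109) ≈ 0.055046)
Function('W')(b, D) = Rational(1, 288) (Function('W')(b, D) = Pow(Add(345, -57), -1) = Pow(288, -1) = Rational(1, 288))
Mul(Add(Add(52622, Mul(-1, -230969)), Function('W')(u, 81)), Pow(Add(219121, 113769), -1)) = Mul(Add(Add(52622, Mul(-1, -230969)), Rational(1, 288)), Pow(Add(219121, 113769), -1)) = Mul(Add(Add(52622, 230969), Rational(1, 288)), Pow(332890, -1)) = Mul(Add(283591, Rational(1, 288)), Rational(1, 332890)) = Mul(Rational(81674209, 288), Rational(1, 332890)) = Rational(81674209, 95872320)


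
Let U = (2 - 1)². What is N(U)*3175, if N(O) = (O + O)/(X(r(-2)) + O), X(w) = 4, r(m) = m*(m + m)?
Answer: 1270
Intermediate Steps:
r(m) = 2*m² (r(m) = m*(2*m) = 2*m²)
U = 1 (U = 1² = 1)
N(O) = 2*O/(4 + O) (N(O) = (O + O)/(4 + O) = (2*O)/(4 + O) = 2*O/(4 + O))
N(U)*3175 = (2*1/(4 + 1))*3175 = (2*1/5)*3175 = (2*1*(⅕))*3175 = (⅖)*3175 = 1270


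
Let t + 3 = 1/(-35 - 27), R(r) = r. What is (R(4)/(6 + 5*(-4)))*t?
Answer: 187/217 ≈ 0.86175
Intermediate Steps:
t = -187/62 (t = -3 + 1/(-35 - 27) = -3 + 1/(-62) = -3 - 1/62 = -187/62 ≈ -3.0161)
(R(4)/(6 + 5*(-4)))*t = (4/(6 + 5*(-4)))*(-187/62) = (4/(6 - 20))*(-187/62) = (4/(-14))*(-187/62) = (4*(-1/14))*(-187/62) = -2/7*(-187/62) = 187/217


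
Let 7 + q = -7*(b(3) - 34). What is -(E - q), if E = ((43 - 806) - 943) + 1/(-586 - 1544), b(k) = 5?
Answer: 4051261/2130 ≈ 1902.0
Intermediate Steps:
E = -3633781/2130 (E = (-763 - 943) + 1/(-2130) = -1706 - 1/2130 = -3633781/2130 ≈ -1706.0)
q = 196 (q = -7 - 7*(5 - 34) = -7 - 7*(-29) = -7 + 203 = 196)
-(E - q) = -(-3633781/2130 - 1*196) = -(-3633781/2130 - 196) = -1*(-4051261/2130) = 4051261/2130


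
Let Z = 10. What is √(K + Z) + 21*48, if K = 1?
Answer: 1008 + √11 ≈ 1011.3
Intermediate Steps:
√(K + Z) + 21*48 = √(1 + 10) + 21*48 = √11 + 1008 = 1008 + √11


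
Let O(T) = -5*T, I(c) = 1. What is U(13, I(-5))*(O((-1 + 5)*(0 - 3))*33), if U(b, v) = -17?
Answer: -33660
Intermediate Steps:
U(13, I(-5))*(O((-1 + 5)*(0 - 3))*33) = -17*(-5*(-1 + 5)*(0 - 3))*33 = -17*(-20*(-3))*33 = -17*(-5*(-12))*33 = -1020*33 = -17*1980 = -33660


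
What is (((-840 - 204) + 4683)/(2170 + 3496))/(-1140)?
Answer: -1213/2153080 ≈ -0.00056338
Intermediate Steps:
(((-840 - 204) + 4683)/(2170 + 3496))/(-1140) = ((-1044 + 4683)/5666)*(-1/1140) = (3639*(1/5666))*(-1/1140) = (3639/5666)*(-1/1140) = -1213/2153080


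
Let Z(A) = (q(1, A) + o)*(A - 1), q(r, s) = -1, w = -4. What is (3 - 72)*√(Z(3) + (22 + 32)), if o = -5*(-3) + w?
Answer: -69*√74 ≈ -593.56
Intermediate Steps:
o = 11 (o = -5*(-3) - 4 = 15 - 4 = 11)
Z(A) = -10 + 10*A (Z(A) = (-1 + 11)*(A - 1) = 10*(-1 + A) = -10 + 10*A)
(3 - 72)*√(Z(3) + (22 + 32)) = (3 - 72)*√((-10 + 10*3) + (22 + 32)) = -69*√((-10 + 30) + 54) = -69*√(20 + 54) = -69*√74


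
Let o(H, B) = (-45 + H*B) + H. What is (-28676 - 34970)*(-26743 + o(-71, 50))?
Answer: 1935411214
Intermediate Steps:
o(H, B) = -45 + H + B*H (o(H, B) = (-45 + B*H) + H = -45 + H + B*H)
(-28676 - 34970)*(-26743 + o(-71, 50)) = (-28676 - 34970)*(-26743 + (-45 - 71 + 50*(-71))) = -63646*(-26743 + (-45 - 71 - 3550)) = -63646*(-26743 - 3666) = -63646*(-30409) = 1935411214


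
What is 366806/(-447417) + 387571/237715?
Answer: 86210565817/106357732155 ≈ 0.81057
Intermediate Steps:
366806/(-447417) + 387571/237715 = 366806*(-1/447417) + 387571*(1/237715) = -366806/447417 + 387571/237715 = 86210565817/106357732155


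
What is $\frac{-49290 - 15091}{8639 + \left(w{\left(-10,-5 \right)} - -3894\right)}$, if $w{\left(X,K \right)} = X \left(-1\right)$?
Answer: $- \frac{64381}{12543} \approx -5.1328$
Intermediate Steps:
$w{\left(X,K \right)} = - X$
$\frac{-49290 - 15091}{8639 + \left(w{\left(-10,-5 \right)} - -3894\right)} = \frac{-49290 - 15091}{8639 - -3904} = - \frac{64381}{8639 + \left(10 + 3894\right)} = - \frac{64381}{8639 + 3904} = - \frac{64381}{12543}$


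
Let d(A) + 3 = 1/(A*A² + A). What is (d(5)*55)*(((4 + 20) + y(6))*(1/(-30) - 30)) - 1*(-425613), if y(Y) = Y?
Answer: 14921317/26 ≈ 5.7390e+5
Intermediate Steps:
d(A) = -3 + 1/(A + A³) (d(A) = -3 + 1/(A*A² + A) = -3 + 1/(A³ + A) = -3 + 1/(A + A³))
(d(5)*55)*(((4 + 20) + y(6))*(1/(-30) - 30)) - 1*(-425613) = (((1 - 3*5 - 3*5³)/(5 + 5³))*55)*(((4 + 20) + 6)*(1/(-30) - 30)) - 1*(-425613) = (((1 - 15 - 3*125)/(5 + 125))*55)*((24 + 6)*(-1/30 - 30)) + 425613 = (((1 - 15 - 375)/130)*55)*(30*(-901/30)) + 425613 = (((1/130)*(-389))*55)*(-901) + 425613 = -389/130*55*(-901) + 425613 = -4279/26*(-901) + 425613 = 3855379/26 + 425613 = 14921317/26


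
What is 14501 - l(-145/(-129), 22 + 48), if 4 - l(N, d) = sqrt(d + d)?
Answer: 14497 + 2*sqrt(35) ≈ 14509.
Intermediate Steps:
l(N, d) = 4 - sqrt(2)*sqrt(d) (l(N, d) = 4 - sqrt(d + d) = 4 - sqrt(2*d) = 4 - sqrt(2)*sqrt(d))
14501 - l(-145/(-129), 22 + 48) = 14501 - (4 - sqrt(2)*sqrt(22 + 48)) = 14501 - (4 - sqrt(2)*sqrt(70)) = 14501 - (4 - 2*sqrt(35)) = 14501 + (-4 + 2*sqrt(35)) = 14497 + 2*sqrt(35)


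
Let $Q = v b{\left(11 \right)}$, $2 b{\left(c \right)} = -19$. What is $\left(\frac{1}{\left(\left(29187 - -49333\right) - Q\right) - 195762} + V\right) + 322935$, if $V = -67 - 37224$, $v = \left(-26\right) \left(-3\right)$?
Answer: $\frac{33277811643}{116501} \approx 2.8564 \cdot 10^{5}$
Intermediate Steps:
$b{\left(c \right)} = - \frac{19}{2}$ ($b{\left(c \right)} = \frac{1}{2} \left(-19\right) = - \frac{19}{2}$)
$v = 78$
$Q = -741$ ($Q = 78 \left(- \frac{19}{2}\right) = -741$)
$V = -37291$ ($V = -67 - 37224 = -37291$)
$\left(\frac{1}{\left(\left(29187 - -49333\right) - Q\right) - 195762} + V\right) + 322935 = \left(\frac{1}{\left(\left(29187 - -49333\right) - -741\right) - 195762} - 37291\right) + 322935 = \left(\frac{1}{\left(\left(29187 + 49333\right) + 741\right) - 195762} - 37291\right) + 322935 = \left(\frac{1}{\left(78520 + 741\right) - 195762} - 37291\right) + 322935 = \left(\frac{1}{79261 - 195762} - 37291\right) + 322935 = \left(\frac{1}{-116501} - 37291\right) + 322935 = \left(- \frac{1}{116501} - 37291\right) + 322935 = - \frac{4344438792}{116501} + 322935 = \frac{33277811643}{116501}$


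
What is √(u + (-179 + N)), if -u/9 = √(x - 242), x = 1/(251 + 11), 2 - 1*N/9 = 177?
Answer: √(-120401576 - 2358*I*√16611586)/262 ≈ 1.6702 - 41.914*I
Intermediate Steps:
N = -1575 (N = 18 - 9*177 = 18 - 1593 = -1575)
x = 1/262 ≈ 0.0038168
u = -9*I*√16611586/262 (u = -9*√(1/262 - 242) = -9*I*√16611586/262 ≈ -140.01*I)
√(u + (-179 + N)) = √(-9*I*√16611586/262 + (-179 - 1575)) = √(-9*I*√16611586/262 - 1754) = √(-1754 - 9*I*√16611586/262)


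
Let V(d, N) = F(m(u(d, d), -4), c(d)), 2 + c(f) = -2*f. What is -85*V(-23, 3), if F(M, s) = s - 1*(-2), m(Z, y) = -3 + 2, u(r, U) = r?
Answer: -3910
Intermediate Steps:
c(f) = -2 - 2*f
m(Z, y) = -1
F(M, s) = 2 + s (F(M, s) = s + 2 = 2 + s)
V(d, N) = -2*d (V(d, N) = 2 + (-2 - 2*d) = -2*d)
-85*V(-23, 3) = -(-170)*(-23) = -85*46 = -3910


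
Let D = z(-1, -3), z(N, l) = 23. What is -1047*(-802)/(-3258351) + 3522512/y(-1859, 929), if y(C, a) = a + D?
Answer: 68314173268/18463989 ≈ 3699.9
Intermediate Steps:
D = 23
y(C, a) = 23 + a (y(C, a) = a + 23 = 23 + a)
-1047*(-802)/(-3258351) + 3522512/y(-1859, 929) = -1047*(-802)/(-3258351) + 3522512/(23 + 929) = 839694*(-1/3258351) + 3522512/952 = -279898/1086117 + 3522512*(1/952) = -279898/1086117 + 62902/17 = 68314173268/18463989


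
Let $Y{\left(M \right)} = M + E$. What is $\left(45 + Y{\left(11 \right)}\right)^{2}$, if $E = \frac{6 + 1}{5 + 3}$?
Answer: $\frac{207025}{64} \approx 3234.8$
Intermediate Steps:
$E = \frac{7}{8} \approx 0.875$
$Y{\left(M \right)} = \frac{7}{8} + M$ ($Y{\left(M \right)} = M + \frac{7}{8} = \frac{7}{8} + M$)
$\left(45 + Y{\left(11 \right)}\right)^{2} = \left(45 + \left(\frac{7}{8} + 11\right)\right)^{2} = \left(45 + \frac{95}{8}\right)^{2} = \left(\frac{455}{8}\right)^{2} = \frac{207025}{64}$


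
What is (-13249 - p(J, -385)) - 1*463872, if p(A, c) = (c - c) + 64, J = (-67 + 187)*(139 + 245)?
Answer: -477185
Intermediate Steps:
J = 46080 (J = 120*384 = 46080)
p(A, c) = 64 (p(A, c) = 0 + 64 = 64)
(-13249 - p(J, -385)) - 1*463872 = (-13249 - 1*64) - 1*463872 = (-13249 - 64) - 463872 = -13313 - 463872 = -477185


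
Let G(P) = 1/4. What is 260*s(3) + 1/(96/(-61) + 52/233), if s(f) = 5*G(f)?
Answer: 6224487/19196 ≈ 324.26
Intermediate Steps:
G(P) = 1/4
s(f) = 5/4 (s(f) = 5*(1/4) = 5/4)
260*s(3) + 1/(96/(-61) + 52/233) = 260*(5/4) + 1/(96/(-61) + 52/233) = 325 + 1/(96*(-1/61) + 52*(1/233)) = 325 + 1/(-96/61 + 52/233) = 325 + 1/(-19196/14213) = 325 - 14213/19196 = 6224487/19196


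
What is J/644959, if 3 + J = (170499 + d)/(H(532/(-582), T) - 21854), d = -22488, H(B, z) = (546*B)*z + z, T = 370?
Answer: -74346231/12896850408092 ≈ -5.7647e-6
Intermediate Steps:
H(B, z) = z + 546*B*z (H(B, z) = 546*B*z + z = z + 546*B*z)
J = -74346231/19996388 (J = -3 + (170499 - 22488)/(370*(1 + 546*(532/(-582))) - 21854) = -3 + 148011/(370*(1 + 546*(532*(-1/582))) - 21854) = -3 + 148011/(370*(1 + 546*(-266/291)) - 21854) = -3 + 148011/(370*(1 - 48412/97) - 21854) = -3 + 148011/(370*(-48315/97) - 21854) = -3 + 148011/(-17876550/97 - 21854) = -3 + 148011/(-19996388/97) = -3 + 148011*(-97/19996388) = -3 - 14357067/19996388 = -74346231/19996388 ≈ -3.7180)
J/644959 = -74346231/19996388/644959 = -74346231/19996388*1/644959 = -74346231/12896850408092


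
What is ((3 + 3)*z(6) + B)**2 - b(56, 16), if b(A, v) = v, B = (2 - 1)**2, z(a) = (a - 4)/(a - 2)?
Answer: 0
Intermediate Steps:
z(a) = (-4 + a)/(-2 + a)
B = 1 (B = 1**2 = 1)
((3 + 3)*z(6) + B)**2 - b(56, 16) = ((3 + 3)*((-4 + 6)/(-2 + 6)) + 1)**2 - 1*16 = (6*(2/4) + 1)**2 - 16 = (6*((1/4)*2) + 1)**2 - 16 = (6*(1/2) + 1)**2 - 16 = (3 + 1)**2 - 16 = 4**2 - 16 = 16 - 16 = 0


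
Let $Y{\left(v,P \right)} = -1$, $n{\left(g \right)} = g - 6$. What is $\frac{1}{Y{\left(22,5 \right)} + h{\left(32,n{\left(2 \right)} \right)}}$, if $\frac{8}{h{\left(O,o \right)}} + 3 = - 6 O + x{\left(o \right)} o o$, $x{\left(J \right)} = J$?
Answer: $- \frac{259}{267} \approx -0.97004$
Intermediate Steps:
$n{\left(g \right)} = -6 + g$ ($n{\left(g \right)} = g - 6 = -6 + g$)
$h{\left(O,o \right)} = \frac{8}{-3 + o^{3} - 6 O}$ ($h{\left(O,o \right)} = \frac{8}{-3 - \left(6 O - o o o\right)} = \frac{8}{-3 - \left(6 O - o^{2} o\right)} = \frac{8}{-3 - \left(- o^{3} + 6 O\right)} = \frac{8}{-3 + o^{3} - 6 O}$)
$\frac{1}{Y{\left(22,5 \right)} + h{\left(32,n{\left(2 \right)} \right)}} = \frac{1}{-1 + \frac{8}{-3 + \left(-6 + 2\right)^{3} - 192}} = \frac{1}{-1 + \frac{8}{-3 + \left(-4\right)^{3} - 192}} = \frac{1}{-1 + \frac{8}{-3 - 64 - 192}} = \frac{1}{-1 + \frac{8}{-259}} = \frac{1}{-1 + 8 \left(- \frac{1}{259}\right)} = \frac{1}{-1 - \frac{8}{259}} = \frac{1}{- \frac{267}{259}} = - \frac{259}{267}$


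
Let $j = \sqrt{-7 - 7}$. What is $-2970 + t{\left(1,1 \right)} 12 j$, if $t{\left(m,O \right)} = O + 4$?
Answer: $-2970 + 60 i \sqrt{14} \approx -2970.0 + 224.5 i$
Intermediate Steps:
$j = i \sqrt{14}$ ($j = \sqrt{-14} = i \sqrt{14} \approx 3.7417 i$)
$t{\left(m,O \right)} = 4 + O$
$-2970 + t{\left(1,1 \right)} 12 j = -2970 + \left(4 + 1\right) 12 i \sqrt{14} = -2970 + 5 \cdot 12 i \sqrt{14} = -2970 + 60 i \sqrt{14}$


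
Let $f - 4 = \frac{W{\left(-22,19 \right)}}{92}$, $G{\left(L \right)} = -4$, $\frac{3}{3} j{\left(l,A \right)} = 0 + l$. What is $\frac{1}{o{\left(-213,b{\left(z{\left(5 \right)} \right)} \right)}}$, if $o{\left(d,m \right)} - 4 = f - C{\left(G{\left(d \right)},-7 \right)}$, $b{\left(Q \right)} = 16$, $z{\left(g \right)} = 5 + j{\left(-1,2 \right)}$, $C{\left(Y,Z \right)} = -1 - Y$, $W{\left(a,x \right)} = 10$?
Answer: $\frac{46}{235} \approx 0.19574$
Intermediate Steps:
$j{\left(l,A \right)} = l$ ($j{\left(l,A \right)} = 0 + l = l$)
$z{\left(g \right)} = 4$ ($z{\left(g \right)} = 5 - 1 = 4$)
$f = \frac{189}{46}$ ($f = 4 + \frac{10}{92} = 4 + 10 \cdot \frac{1}{92} = 4 + \frac{5}{46} = \frac{189}{46} \approx 4.1087$)
$o{\left(d,m \right)} = \frac{235}{46}$ ($o{\left(d,m \right)} = 4 + \left(\frac{189}{46} - \left(-1 - -4\right)\right) = 4 + \left(\frac{189}{46} - \left(-1 + 4\right)\right) = 4 + \left(\frac{189}{46} - 3\right) = 4 + \frac{51}{46} = \frac{235}{46}$)
$\frac{1}{o{\left(-213,b{\left(z{\left(5 \right)} \right)} \right)}} = \frac{1}{\frac{235}{46}} = \frac{46}{235}$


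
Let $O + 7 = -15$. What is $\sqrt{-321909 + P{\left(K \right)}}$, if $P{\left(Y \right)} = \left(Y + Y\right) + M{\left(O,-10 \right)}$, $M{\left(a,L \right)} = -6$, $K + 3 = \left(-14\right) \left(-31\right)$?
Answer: $i \sqrt{321053} \approx 566.62 i$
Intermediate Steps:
$O = -22$ ($O = -7 - 15 = -22$)
$K = 431$ ($K = -3 - -434 = -3 + 434 = 431$)
$P{\left(Y \right)} = -6 + 2 Y$ ($P{\left(Y \right)} = \left(Y + Y\right) - 6 = 2 Y - 6 = -6 + 2 Y$)
$\sqrt{-321909 + P{\left(K \right)}} = \sqrt{-321909 + \left(-6 + 2 \cdot 431\right)} = \sqrt{-321909 + \left(-6 + 862\right)} = \sqrt{-321909 + 856} = \sqrt{-321053} = i \sqrt{321053}$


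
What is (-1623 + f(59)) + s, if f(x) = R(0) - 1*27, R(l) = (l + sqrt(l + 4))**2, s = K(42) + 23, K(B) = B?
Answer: -1581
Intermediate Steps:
s = 65 (s = 42 + 23 = 65)
R(l) = (l + sqrt(4 + l))**2
f(x) = -23 (f(x) = (0 + sqrt(4 + 0))**2 - 1*27 = (0 + sqrt(4))**2 - 27 = (0 + 2)**2 - 27 = 2**2 - 27 = 4 - 27 = -23)
(-1623 + f(59)) + s = (-1623 - 23) + 65 = -1646 + 65 = -1581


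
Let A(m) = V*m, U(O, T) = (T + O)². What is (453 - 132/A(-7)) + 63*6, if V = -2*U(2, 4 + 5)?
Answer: 63981/77 ≈ 830.92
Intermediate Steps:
U(O, T) = (O + T)²
V = -242 (V = -2*(2 + (4 + 5))² = -2*(2 + 9)² = -2*11² = -2*121 = -242)
A(m) = -242*m
(453 - 132/A(-7)) + 63*6 = (453 - 132/((-242*(-7)))) + 63*6 = (453 - 132/1694) + 378 = (453 - 132*1/1694) + 378 = (453 - 6/77) + 378 = 34875/77 + 378 = 63981/77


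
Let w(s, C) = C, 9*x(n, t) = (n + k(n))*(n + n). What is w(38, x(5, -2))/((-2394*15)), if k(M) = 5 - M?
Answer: -5/32319 ≈ -0.00015471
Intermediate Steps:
x(n, t) = 10*n/9 (x(n, t) = ((n + (5 - n))*(n + n))/9 = (5*(2*n))/9 = (10*n)/9 = 10*n/9)
w(38, x(5, -2))/((-2394*15)) = ((10/9)*5)/((-2394*15)) = (50/9)/(-35910) = (50/9)*(-1/35910) = -5/32319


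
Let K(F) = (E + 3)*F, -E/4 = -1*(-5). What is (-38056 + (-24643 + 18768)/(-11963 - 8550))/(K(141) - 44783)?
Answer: 780636853/967803340 ≈ 0.80661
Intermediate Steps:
E = -20 (E = -(-4)*(-5) = -4*5 = -20)
K(F) = -17*F (K(F) = (-20 + 3)*F = -17*F)
(-38056 + (-24643 + 18768)/(-11963 - 8550))/(K(141) - 44783) = (-38056 + (-24643 + 18768)/(-11963 - 8550))/(-17*141 - 44783) = (-38056 - 5875/(-20513))/(-2397 - 44783) = (-38056 - 5875*(-1/20513))/(-47180) = (-38056 + 5875/20513)*(-1/47180) = -780636853/20513*(-1/47180) = 780636853/967803340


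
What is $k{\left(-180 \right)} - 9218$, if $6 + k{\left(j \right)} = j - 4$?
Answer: $-9408$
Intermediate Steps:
$k{\left(j \right)} = -10 + j$ ($k{\left(j \right)} = -6 + \left(j - 4\right) = -6 + \left(-4 + j\right) = -10 + j$)
$k{\left(-180 \right)} - 9218 = \left(-10 - 180\right) - 9218 = -190 - 9218 = -9408$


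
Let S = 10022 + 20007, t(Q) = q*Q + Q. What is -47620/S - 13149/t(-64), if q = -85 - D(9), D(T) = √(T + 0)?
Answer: -219999827/55733824 ≈ -3.9473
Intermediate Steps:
D(T) = √T
q = -88 (q = -85 - √9 = -85 - 1*3 = -85 - 3 = -88)
t(Q) = -87*Q (t(Q) = -88*Q + Q = -87*Q)
S = 30029
-47620/S - 13149/t(-64) = -47620/30029 - 13149/((-87*(-64))) = -47620*1/30029 - 13149/5568 = -47620/30029 - 13149*1/5568 = -47620/30029 - 4383/1856 = -219999827/55733824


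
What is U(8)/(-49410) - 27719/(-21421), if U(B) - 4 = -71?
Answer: 1371030997/1058411610 ≈ 1.2954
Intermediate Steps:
U(B) = -67 (U(B) = 4 - 71 = -67)
U(8)/(-49410) - 27719/(-21421) = -67/(-49410) - 27719/(-21421) = -67*(-1/49410) - 27719*(-1/21421) = 67/49410 + 27719/21421 = 1371030997/1058411610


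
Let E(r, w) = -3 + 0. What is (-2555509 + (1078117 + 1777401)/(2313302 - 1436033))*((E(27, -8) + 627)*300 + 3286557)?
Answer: -2595899201425152357/292423 ≈ -8.8772e+12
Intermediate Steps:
E(r, w) = -3
(-2555509 + (1078117 + 1777401)/(2313302 - 1436033))*((E(27, -8) + 627)*300 + 3286557) = (-2555509 + (1078117 + 1777401)/(2313302 - 1436033))*((-3 + 627)*300 + 3286557) = (-2555509 + 2855518/877269)*(624*300 + 3286557) = (-2555509 + 2855518*(1/877269))*(187200 + 3286557) = (-2555509 + 2855518/877269)*3473757 = -2241865969403/877269*3473757 = -2595899201425152357/292423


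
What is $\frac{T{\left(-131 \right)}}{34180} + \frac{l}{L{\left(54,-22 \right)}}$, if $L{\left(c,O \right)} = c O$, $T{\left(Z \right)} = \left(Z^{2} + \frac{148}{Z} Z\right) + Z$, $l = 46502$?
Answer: $- \frac{98064431}{2537865} \approx -38.641$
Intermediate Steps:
$T{\left(Z \right)} = 148 + Z + Z^{2}$ ($T{\left(Z \right)} = \left(Z^{2} + 148\right) + Z = \left(148 + Z^{2}\right) + Z = 148 + Z + Z^{2}$)
$L{\left(c,O \right)} = O c$
$\frac{T{\left(-131 \right)}}{34180} + \frac{l}{L{\left(54,-22 \right)}} = \frac{148 - 131 + \left(-131\right)^{2}}{34180} + \frac{46502}{\left(-22\right) 54} = \left(148 - 131 + 17161\right) \frac{1}{34180} + \frac{46502}{-1188} = 17178 \cdot \frac{1}{34180} + 46502 \left(- \frac{1}{1188}\right) = \frac{8589}{17090} - \frac{23251}{594} = - \frac{98064431}{2537865}$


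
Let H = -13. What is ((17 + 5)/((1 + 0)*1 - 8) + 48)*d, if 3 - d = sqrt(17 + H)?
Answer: 314/7 ≈ 44.857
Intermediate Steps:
d = 1 (d = 3 - sqrt(17 - 13) = 3 - sqrt(4) = 3 - 1*2 = 3 - 2 = 1)
((17 + 5)/((1 + 0)*1 - 8) + 48)*d = ((17 + 5)/((1 + 0)*1 - 8) + 48)*1 = (22/(1*1 - 8) + 48)*1 = (22/(1 - 8) + 48)*1 = (22/(-7) + 48)*1 = (22*(-1/7) + 48)*1 = (-22/7 + 48)*1 = (314/7)*1 = 314/7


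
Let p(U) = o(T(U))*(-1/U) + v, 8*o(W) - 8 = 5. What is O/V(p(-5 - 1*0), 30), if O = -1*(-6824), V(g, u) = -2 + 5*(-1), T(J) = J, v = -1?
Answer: -6824/7 ≈ -974.86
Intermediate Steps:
o(W) = 13/8 (o(W) = 1 + (⅛)*5 = 1 + 5/8 = 13/8)
p(U) = -1 - 13/(8*U) (p(U) = 13*(-1/U)/8 - 1 = -13/(8*U) - 1 = -1 - 13/(8*U))
V(g, u) = -7 (V(g, u) = -2 - 5 = -7)
O = 6824
O/V(p(-5 - 1*0), 30) = 6824/(-7) = 6824*(-⅐) = -6824/7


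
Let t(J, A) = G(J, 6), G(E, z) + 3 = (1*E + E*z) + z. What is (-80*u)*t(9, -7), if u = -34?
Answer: 179520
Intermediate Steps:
G(E, z) = -3 + E + z + E*z (G(E, z) = -3 + ((1*E + E*z) + z) = -3 + ((E + E*z) + z) = -3 + (E + z + E*z) = -3 + E + z + E*z)
t(J, A) = 3 + 7*J (t(J, A) = -3 + J + 6 + J*6 = -3 + J + 6 + 6*J = 3 + 7*J)
(-80*u)*t(9, -7) = (-80*(-34))*(3 + 7*9) = 2720*(3 + 63) = 2720*66 = 179520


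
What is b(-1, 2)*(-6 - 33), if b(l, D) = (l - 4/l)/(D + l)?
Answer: -117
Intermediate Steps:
b(l, D) = (l - 4/l)/(D + l)
b(-1, 2)*(-6 - 33) = ((-4 + (-1)**2)/((-1)*(2 - 1)))*(-6 - 33) = -1*(-4 + 1)/1*(-39) = -1*1*(-3)*(-39) = 3*(-39) = -117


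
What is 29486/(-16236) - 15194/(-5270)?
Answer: 22824641/21390930 ≈ 1.0670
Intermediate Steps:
29486/(-16236) - 15194/(-5270) = 29486*(-1/16236) - 15194*(-1/5270) = -14743/8118 + 7597/2635 = 22824641/21390930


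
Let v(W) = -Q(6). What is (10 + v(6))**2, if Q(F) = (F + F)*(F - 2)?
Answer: 1444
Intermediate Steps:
Q(F) = 2*F*(-2 + F) (Q(F) = (2*F)*(-2 + F) = 2*F*(-2 + F))
v(W) = -48 (v(W) = -2*6*(-2 + 6) = -2*6*4 = -1*48 = -48)
(10 + v(6))**2 = (10 - 48)**2 = (-38)**2 = 1444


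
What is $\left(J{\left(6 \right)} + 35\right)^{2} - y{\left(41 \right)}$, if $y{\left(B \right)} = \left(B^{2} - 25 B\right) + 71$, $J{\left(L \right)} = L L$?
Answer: $4314$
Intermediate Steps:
$J{\left(L \right)} = L^{2}$
$y{\left(B \right)} = 71 + B^{2} - 25 B$
$\left(J{\left(6 \right)} + 35\right)^{2} - y{\left(41 \right)} = \left(6^{2} + 35\right)^{2} - \left(71 + 41^{2} - 1025\right) = \left(36 + 35\right)^{2} - \left(71 + 1681 - 1025\right) = 71^{2} - 727 = 5041 - 727 = 4314$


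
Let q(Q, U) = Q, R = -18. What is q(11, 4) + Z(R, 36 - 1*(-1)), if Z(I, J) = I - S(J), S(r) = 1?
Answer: -8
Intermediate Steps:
Z(I, J) = -1 + I (Z(I, J) = I - 1*1 = I - 1 = -1 + I)
q(11, 4) + Z(R, 36 - 1*(-1)) = 11 + (-1 - 18) = 11 - 19 = -8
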